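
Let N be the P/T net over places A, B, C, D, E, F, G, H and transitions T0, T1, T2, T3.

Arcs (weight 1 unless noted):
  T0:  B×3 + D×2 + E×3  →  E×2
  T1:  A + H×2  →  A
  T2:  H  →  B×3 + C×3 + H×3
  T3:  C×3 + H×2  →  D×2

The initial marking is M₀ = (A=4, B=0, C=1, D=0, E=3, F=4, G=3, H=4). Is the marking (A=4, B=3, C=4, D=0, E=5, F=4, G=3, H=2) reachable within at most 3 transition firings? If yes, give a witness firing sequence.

NO — not reachable within 3 firings

depth 0: 1 marking
depth 1: 3 markings reached so far
depth 2: 7 markings reached so far
depth 3: 13 markings reached so far
target is not among the 13 markings reachable within 3 steps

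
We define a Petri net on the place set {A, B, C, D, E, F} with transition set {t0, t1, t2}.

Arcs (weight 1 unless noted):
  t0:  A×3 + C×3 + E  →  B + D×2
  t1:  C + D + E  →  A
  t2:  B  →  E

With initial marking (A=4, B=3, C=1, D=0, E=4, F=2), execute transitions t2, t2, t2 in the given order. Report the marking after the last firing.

step 1: fire t2:  (A=4, B=3, C=1, D=0, E=4, F=2) → (A=4, B=2, C=1, D=0, E=5, F=2)
step 2: fire t2:  (A=4, B=2, C=1, D=0, E=5, F=2) → (A=4, B=1, C=1, D=0, E=6, F=2)
step 3: fire t2:  (A=4, B=1, C=1, D=0, E=6, F=2) → (A=4, B=0, C=1, D=0, E=7, F=2)

(A=4, B=0, C=1, D=0, E=7, F=2)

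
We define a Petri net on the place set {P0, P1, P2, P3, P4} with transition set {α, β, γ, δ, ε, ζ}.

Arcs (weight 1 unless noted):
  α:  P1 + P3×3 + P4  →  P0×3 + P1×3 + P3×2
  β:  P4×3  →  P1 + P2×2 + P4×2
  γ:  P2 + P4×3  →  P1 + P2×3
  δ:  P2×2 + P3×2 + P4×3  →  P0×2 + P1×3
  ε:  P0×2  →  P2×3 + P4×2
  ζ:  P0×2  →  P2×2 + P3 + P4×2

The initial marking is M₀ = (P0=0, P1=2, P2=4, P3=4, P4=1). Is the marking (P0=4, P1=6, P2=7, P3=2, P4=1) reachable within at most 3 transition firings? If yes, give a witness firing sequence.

step 1: fire α:  (P0=0, P1=2, P2=4, P3=4, P4=1) → (P0=3, P1=4, P2=4, P3=3, P4=0)
step 2: fire ε:  (P0=3, P1=4, P2=4, P3=3, P4=0) → (P0=1, P1=4, P2=7, P3=3, P4=2)
step 3: fire α:  (P0=1, P1=4, P2=7, P3=3, P4=2) → (P0=4, P1=6, P2=7, P3=2, P4=1)

YES — reachable via ⟨α, ε, α⟩ (3 firings)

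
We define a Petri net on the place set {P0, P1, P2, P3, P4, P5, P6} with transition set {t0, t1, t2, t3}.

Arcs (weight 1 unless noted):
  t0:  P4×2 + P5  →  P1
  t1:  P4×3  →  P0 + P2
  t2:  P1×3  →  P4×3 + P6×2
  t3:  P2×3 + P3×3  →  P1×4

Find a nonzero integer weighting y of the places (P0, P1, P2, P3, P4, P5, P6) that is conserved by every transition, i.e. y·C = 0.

Incidence matrix C (rows=places, cols=transitions):
       t0   t1   t2   t3
   P0   0    1    0    0
   P1   1    0   -3    4
   P2   0    1    0   -3
   P3   0    0    0   -3
   P4  -2   -3    3    0
   P5  -1    0    0    0
   P6   0    0    2    0

Candidate y = [1, 0, -1, 1, 0, 0, 0]; check y·C column-wise:
  col t0: 1·0 + 0·1 + -1·0 + 1·0 + 0·-2 + 0·-1 = 0
  col t1: 1·1 + -1·1 + 1·0 + 0·-3 = 0
  col t2: 1·0 + 0·-3 + -1·0 + 1·0 + 0·3 + 0·2 = 0
  col t3: 1·0 + 0·4 + -1·-3 + 1·-3 = 0

y = (P0:1, P1:0, P2:-1, P3:1, P4:0, P5:0, P6:0)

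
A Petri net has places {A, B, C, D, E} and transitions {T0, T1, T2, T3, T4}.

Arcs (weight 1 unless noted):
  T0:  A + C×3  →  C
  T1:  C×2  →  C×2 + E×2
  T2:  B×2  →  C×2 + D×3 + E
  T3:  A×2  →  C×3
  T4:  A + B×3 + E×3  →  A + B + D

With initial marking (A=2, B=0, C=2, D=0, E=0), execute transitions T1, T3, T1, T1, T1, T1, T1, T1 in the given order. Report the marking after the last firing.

step 1: fire T1:  (A=2, B=0, C=2, D=0, E=0) → (A=2, B=0, C=2, D=0, E=2)
step 2: fire T3:  (A=2, B=0, C=2, D=0, E=2) → (A=0, B=0, C=5, D=0, E=2)
step 3: fire T1:  (A=0, B=0, C=5, D=0, E=2) → (A=0, B=0, C=5, D=0, E=4)
step 4: fire T1:  (A=0, B=0, C=5, D=0, E=4) → (A=0, B=0, C=5, D=0, E=6)
step 5: fire T1:  (A=0, B=0, C=5, D=0, E=6) → (A=0, B=0, C=5, D=0, E=8)
step 6: fire T1:  (A=0, B=0, C=5, D=0, E=8) → (A=0, B=0, C=5, D=0, E=10)
step 7: fire T1:  (A=0, B=0, C=5, D=0, E=10) → (A=0, B=0, C=5, D=0, E=12)
step 8: fire T1:  (A=0, B=0, C=5, D=0, E=12) → (A=0, B=0, C=5, D=0, E=14)

(A=0, B=0, C=5, D=0, E=14)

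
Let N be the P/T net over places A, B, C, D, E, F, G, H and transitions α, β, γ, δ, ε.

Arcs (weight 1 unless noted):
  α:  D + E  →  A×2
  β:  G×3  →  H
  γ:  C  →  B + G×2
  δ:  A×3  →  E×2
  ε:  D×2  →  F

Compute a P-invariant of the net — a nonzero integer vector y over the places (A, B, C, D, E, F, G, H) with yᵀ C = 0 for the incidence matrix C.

Incidence matrix C (rows=places, cols=transitions):
        α    β    γ    δ    ε
    A   2    0    0   -3    0
    B   0    0    1    0    0
    C   0    0   -1    0    0
    D  -1    0    0    0   -2
    E  -1    0    0    2    0
    F   0    0    0    0    1
    G   0   -3    2    0    0
    H   0    1    0    0    0

Candidate y = [0, 1, 1, 0, 0, 0, 0, 0]; check y·C column-wise:
  col α: 0·2 + 1·0 + 1·0 + 0·-1 + 0·-1 = 0
  col β: 1·0 + 1·0 + 0·-3 + 0·1 = 0
  col γ: 1·1 + 1·-1 + 0·2 = 0
  col δ: 0·-3 + 1·0 + 1·0 + 0·2 = 0
  col ε: 1·0 + 1·0 + 0·-2 + 0·1 = 0

y = (A:0, B:1, C:1, D:0, E:0, F:0, G:0, H:0)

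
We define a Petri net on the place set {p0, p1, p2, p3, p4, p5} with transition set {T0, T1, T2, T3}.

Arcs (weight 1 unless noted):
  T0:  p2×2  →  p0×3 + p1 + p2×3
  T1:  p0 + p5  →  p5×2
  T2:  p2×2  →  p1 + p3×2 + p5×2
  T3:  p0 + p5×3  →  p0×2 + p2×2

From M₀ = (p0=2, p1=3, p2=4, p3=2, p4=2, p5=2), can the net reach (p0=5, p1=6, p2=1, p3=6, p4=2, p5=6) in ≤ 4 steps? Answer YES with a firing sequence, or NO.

YES — reachable via ⟨T0, T2, T2⟩ (3 firings)

step 1: fire T0:  (p0=2, p1=3, p2=4, p3=2, p4=2, p5=2) → (p0=5, p1=4, p2=5, p3=2, p4=2, p5=2)
step 2: fire T2:  (p0=5, p1=4, p2=5, p3=2, p4=2, p5=2) → (p0=5, p1=5, p2=3, p3=4, p4=2, p5=4)
step 3: fire T2:  (p0=5, p1=5, p2=3, p3=4, p4=2, p5=4) → (p0=5, p1=6, p2=1, p3=6, p4=2, p5=6)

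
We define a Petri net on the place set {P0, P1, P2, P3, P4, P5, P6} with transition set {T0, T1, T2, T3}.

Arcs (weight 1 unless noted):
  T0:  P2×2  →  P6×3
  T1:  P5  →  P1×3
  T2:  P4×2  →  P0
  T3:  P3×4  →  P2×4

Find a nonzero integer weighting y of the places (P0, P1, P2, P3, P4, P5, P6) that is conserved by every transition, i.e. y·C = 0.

y = (P0:2, P1:0, P2:0, P3:0, P4:1, P5:0, P6:0)

Incidence matrix C (rows=places, cols=transitions):
       T0   T1   T2   T3
   P0   0    0    1    0
   P1   0    3    0    0
   P2  -2    0    0    4
   P3   0    0    0   -4
   P4   0    0   -2    0
   P5   0   -1    0    0
   P6   3    0    0    0

Candidate y = [2, 0, 0, 0, 1, 0, 0]; check y·C column-wise:
  col T0: 2·0 + 0·-2 + 1·0 + 0·3 = 0
  col T1: 2·0 + 0·3 + 1·0 + 0·-1 = 0
  col T2: 2·1 + 1·-2 = 0
  col T3: 2·0 + 0·4 + 0·-4 + 1·0 = 0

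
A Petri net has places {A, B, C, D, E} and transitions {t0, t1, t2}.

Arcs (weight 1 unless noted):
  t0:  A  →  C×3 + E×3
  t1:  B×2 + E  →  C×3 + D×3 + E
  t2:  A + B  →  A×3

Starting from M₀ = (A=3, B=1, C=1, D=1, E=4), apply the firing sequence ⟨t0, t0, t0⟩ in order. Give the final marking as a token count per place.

(A=0, B=1, C=10, D=1, E=13)

step 1: fire t0:  (A=3, B=1, C=1, D=1, E=4) → (A=2, B=1, C=4, D=1, E=7)
step 2: fire t0:  (A=2, B=1, C=4, D=1, E=7) → (A=1, B=1, C=7, D=1, E=10)
step 3: fire t0:  (A=1, B=1, C=7, D=1, E=10) → (A=0, B=1, C=10, D=1, E=13)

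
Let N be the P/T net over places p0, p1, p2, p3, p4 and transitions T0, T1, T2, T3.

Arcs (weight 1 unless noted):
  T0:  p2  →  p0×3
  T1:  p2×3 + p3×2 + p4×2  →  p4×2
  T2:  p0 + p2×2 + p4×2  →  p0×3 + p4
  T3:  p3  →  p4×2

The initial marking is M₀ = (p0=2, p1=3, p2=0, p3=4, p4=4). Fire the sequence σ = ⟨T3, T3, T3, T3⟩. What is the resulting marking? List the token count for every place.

(p0=2, p1=3, p2=0, p3=0, p4=12)

step 1: fire T3:  (p0=2, p1=3, p2=0, p3=4, p4=4) → (p0=2, p1=3, p2=0, p3=3, p4=6)
step 2: fire T3:  (p0=2, p1=3, p2=0, p3=3, p4=6) → (p0=2, p1=3, p2=0, p3=2, p4=8)
step 3: fire T3:  (p0=2, p1=3, p2=0, p3=2, p4=8) → (p0=2, p1=3, p2=0, p3=1, p4=10)
step 4: fire T3:  (p0=2, p1=3, p2=0, p3=1, p4=10) → (p0=2, p1=3, p2=0, p3=0, p4=12)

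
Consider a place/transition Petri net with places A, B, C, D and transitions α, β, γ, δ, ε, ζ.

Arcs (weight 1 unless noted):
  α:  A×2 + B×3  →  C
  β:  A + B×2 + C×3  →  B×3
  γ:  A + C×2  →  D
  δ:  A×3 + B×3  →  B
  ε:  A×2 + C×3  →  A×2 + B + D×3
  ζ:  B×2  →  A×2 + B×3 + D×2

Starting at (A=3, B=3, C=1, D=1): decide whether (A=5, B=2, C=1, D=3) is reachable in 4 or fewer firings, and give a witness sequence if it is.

NO — not reachable within 4 firings

depth 0: 1 marking
depth 1: 4 markings reached so far
depth 2: 8 markings reached so far
depth 3: 12 markings reached so far
depth 4: 18 markings reached so far
target is not among the 18 markings reachable within 4 steps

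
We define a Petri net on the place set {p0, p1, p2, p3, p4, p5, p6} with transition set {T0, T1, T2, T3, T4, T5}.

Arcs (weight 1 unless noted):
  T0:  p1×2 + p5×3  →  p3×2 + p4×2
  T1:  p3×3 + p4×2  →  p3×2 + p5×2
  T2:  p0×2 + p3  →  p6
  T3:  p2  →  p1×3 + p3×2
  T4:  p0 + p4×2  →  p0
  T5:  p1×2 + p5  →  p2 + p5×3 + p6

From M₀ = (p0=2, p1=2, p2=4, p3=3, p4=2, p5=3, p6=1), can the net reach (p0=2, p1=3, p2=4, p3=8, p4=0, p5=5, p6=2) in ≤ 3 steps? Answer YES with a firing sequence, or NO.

depth 0: 1 marking
depth 1: 7 markings reached so far
depth 2: 21 markings reached so far
depth 3: 44 markings reached so far
target is not among the 44 markings reachable within 3 steps

NO — not reachable within 3 firings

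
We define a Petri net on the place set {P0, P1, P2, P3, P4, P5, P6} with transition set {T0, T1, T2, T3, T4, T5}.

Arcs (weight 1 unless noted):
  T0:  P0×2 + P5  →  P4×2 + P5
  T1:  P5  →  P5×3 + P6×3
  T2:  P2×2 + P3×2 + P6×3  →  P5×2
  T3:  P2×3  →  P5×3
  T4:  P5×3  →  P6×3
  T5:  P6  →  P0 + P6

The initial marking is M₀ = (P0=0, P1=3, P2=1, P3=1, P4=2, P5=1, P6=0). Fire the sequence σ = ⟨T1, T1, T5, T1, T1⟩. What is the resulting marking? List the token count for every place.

(P0=1, P1=3, P2=1, P3=1, P4=2, P5=9, P6=12)

step 1: fire T1:  (P0=0, P1=3, P2=1, P3=1, P4=2, P5=1, P6=0) → (P0=0, P1=3, P2=1, P3=1, P4=2, P5=3, P6=3)
step 2: fire T1:  (P0=0, P1=3, P2=1, P3=1, P4=2, P5=3, P6=3) → (P0=0, P1=3, P2=1, P3=1, P4=2, P5=5, P6=6)
step 3: fire T5:  (P0=0, P1=3, P2=1, P3=1, P4=2, P5=5, P6=6) → (P0=1, P1=3, P2=1, P3=1, P4=2, P5=5, P6=6)
step 4: fire T1:  (P0=1, P1=3, P2=1, P3=1, P4=2, P5=5, P6=6) → (P0=1, P1=3, P2=1, P3=1, P4=2, P5=7, P6=9)
step 5: fire T1:  (P0=1, P1=3, P2=1, P3=1, P4=2, P5=7, P6=9) → (P0=1, P1=3, P2=1, P3=1, P4=2, P5=9, P6=12)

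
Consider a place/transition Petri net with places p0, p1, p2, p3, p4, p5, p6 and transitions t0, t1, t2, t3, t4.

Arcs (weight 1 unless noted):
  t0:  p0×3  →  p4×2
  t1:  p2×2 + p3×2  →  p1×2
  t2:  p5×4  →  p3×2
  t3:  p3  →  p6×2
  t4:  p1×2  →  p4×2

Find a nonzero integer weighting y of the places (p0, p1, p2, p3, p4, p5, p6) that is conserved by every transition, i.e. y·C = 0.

y = (p0:2, p1:3, p2:3, p3:0, p4:3, p5:0, p6:0)

Incidence matrix C (rows=places, cols=transitions):
       t0   t1   t2   t3   t4
   p0  -3    0    0    0    0
   p1   0    2    0    0   -2
   p2   0   -2    0    0    0
   p3   0   -2    2   -1    0
   p4   2    0    0    0    2
   p5   0    0   -4    0    0
   p6   0    0    0    2    0

Candidate y = [2, 3, 3, 0, 3, 0, 0]; check y·C column-wise:
  col t0: 2·-3 + 3·0 + 3·0 + 3·2 = 0
  col t1: 2·0 + 3·2 + 3·-2 + 0·-2 + 3·0 = 0
  col t2: 2·0 + 3·0 + 3·0 + 0·2 + 3·0 + 0·-4 = 0
  col t3: 2·0 + 3·0 + 3·0 + 0·-1 + 3·0 + 0·2 = 0
  col t4: 2·0 + 3·-2 + 3·0 + 3·2 = 0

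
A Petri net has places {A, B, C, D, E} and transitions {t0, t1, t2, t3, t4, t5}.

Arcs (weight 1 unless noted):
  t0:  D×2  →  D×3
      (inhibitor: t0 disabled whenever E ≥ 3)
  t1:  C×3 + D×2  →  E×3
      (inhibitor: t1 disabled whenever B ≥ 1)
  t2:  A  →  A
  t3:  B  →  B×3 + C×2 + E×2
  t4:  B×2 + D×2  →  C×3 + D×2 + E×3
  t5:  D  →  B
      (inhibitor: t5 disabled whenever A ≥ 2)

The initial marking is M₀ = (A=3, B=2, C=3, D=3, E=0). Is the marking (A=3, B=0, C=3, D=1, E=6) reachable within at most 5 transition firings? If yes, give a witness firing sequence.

YES — reachable via ⟨t4, t1⟩ (2 firings)

step 1: fire t4:  (A=3, B=2, C=3, D=3, E=0) → (A=3, B=0, C=6, D=3, E=3)
step 2: fire t1:  (A=3, B=0, C=6, D=3, E=3) → (A=3, B=0, C=3, D=1, E=6)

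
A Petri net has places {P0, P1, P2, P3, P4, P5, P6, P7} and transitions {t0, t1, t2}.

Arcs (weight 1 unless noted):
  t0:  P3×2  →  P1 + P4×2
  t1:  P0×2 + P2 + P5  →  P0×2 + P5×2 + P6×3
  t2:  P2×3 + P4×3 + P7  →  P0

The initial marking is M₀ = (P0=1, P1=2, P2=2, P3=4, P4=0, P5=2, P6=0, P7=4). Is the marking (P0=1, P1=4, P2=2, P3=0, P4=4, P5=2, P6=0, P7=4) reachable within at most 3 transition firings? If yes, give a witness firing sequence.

step 1: fire t0:  (P0=1, P1=2, P2=2, P3=4, P4=0, P5=2, P6=0, P7=4) → (P0=1, P1=3, P2=2, P3=2, P4=2, P5=2, P6=0, P7=4)
step 2: fire t0:  (P0=1, P1=3, P2=2, P3=2, P4=2, P5=2, P6=0, P7=4) → (P0=1, P1=4, P2=2, P3=0, P4=4, P5=2, P6=0, P7=4)

YES — reachable via ⟨t0, t0⟩ (2 firings)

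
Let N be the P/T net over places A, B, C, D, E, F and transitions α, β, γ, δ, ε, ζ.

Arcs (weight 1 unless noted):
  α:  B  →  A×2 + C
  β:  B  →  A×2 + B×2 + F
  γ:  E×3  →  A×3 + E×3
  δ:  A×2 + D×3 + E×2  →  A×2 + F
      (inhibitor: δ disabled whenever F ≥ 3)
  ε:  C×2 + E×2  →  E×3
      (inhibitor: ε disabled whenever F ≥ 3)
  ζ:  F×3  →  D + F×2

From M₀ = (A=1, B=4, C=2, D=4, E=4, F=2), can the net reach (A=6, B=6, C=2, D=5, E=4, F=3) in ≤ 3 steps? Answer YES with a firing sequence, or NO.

NO — not reachable within 3 firings

depth 0: 1 marking
depth 1: 5 markings reached so far
depth 2: 17 markings reached so far
depth 3: 47 markings reached so far
target is not among the 47 markings reachable within 3 steps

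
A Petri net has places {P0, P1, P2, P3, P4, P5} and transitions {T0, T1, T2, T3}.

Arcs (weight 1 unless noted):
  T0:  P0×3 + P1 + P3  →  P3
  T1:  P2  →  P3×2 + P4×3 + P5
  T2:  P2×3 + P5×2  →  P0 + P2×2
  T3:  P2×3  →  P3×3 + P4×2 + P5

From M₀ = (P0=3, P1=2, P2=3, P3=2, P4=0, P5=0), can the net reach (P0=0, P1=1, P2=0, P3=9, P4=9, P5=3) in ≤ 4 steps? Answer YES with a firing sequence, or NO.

NO — not reachable within 4 firings

depth 0: 1 marking
depth 1: 4 markings reached so far
depth 2: 7 markings reached so far
depth 3: 9 markings reached so far
depth 4: 10 markings reached so far
target is not among the 10 markings reachable within 4 steps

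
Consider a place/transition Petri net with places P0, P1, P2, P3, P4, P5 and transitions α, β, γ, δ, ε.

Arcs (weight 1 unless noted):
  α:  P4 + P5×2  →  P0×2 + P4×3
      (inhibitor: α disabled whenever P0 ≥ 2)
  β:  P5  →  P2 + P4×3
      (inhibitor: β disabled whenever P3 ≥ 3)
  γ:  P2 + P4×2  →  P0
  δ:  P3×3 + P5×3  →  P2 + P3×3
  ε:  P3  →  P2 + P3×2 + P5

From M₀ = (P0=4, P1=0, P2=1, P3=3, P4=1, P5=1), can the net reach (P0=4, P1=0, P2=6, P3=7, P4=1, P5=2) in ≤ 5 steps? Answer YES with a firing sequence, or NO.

step 1: fire ε:  (P0=4, P1=0, P2=1, P3=3, P4=1, P5=1) → (P0=4, P1=0, P2=2, P3=4, P4=1, P5=2)
step 2: fire ε:  (P0=4, P1=0, P2=2, P3=4, P4=1, P5=2) → (P0=4, P1=0, P2=3, P3=5, P4=1, P5=3)
step 3: fire δ:  (P0=4, P1=0, P2=3, P3=5, P4=1, P5=3) → (P0=4, P1=0, P2=4, P3=5, P4=1, P5=0)
step 4: fire ε:  (P0=4, P1=0, P2=4, P3=5, P4=1, P5=0) → (P0=4, P1=0, P2=5, P3=6, P4=1, P5=1)
step 5: fire ε:  (P0=4, P1=0, P2=5, P3=6, P4=1, P5=1) → (P0=4, P1=0, P2=6, P3=7, P4=1, P5=2)

YES — reachable via ⟨ε, ε, δ, ε, ε⟩ (5 firings)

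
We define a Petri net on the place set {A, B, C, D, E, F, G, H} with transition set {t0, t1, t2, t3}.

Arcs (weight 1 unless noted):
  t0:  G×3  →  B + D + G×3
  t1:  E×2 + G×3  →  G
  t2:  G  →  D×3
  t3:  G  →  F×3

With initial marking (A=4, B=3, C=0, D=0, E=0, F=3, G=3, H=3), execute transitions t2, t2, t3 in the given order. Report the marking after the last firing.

(A=4, B=3, C=0, D=6, E=0, F=6, G=0, H=3)

step 1: fire t2:  (A=4, B=3, C=0, D=0, E=0, F=3, G=3, H=3) → (A=4, B=3, C=0, D=3, E=0, F=3, G=2, H=3)
step 2: fire t2:  (A=4, B=3, C=0, D=3, E=0, F=3, G=2, H=3) → (A=4, B=3, C=0, D=6, E=0, F=3, G=1, H=3)
step 3: fire t3:  (A=4, B=3, C=0, D=6, E=0, F=3, G=1, H=3) → (A=4, B=3, C=0, D=6, E=0, F=6, G=0, H=3)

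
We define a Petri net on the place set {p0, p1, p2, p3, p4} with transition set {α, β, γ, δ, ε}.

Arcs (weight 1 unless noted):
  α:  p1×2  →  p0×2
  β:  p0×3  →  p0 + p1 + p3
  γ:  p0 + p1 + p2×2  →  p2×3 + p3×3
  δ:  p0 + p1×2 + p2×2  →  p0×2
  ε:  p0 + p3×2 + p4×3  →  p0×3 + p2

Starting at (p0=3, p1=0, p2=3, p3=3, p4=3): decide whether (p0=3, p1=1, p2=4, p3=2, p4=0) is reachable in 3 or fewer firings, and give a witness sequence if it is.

YES — reachable via ⟨β, ε⟩ (2 firings)

step 1: fire β:  (p0=3, p1=0, p2=3, p3=3, p4=3) → (p0=1, p1=1, p2=3, p3=4, p4=3)
step 2: fire ε:  (p0=1, p1=1, p2=3, p3=4, p4=3) → (p0=3, p1=1, p2=4, p3=2, p4=0)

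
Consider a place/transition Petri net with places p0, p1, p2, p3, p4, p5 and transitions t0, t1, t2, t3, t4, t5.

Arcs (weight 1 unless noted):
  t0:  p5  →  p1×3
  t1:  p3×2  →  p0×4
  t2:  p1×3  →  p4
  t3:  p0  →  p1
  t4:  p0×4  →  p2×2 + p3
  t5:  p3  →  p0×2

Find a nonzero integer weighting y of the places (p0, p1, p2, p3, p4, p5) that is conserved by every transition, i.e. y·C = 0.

Incidence matrix C (rows=places, cols=transitions):
       t0   t1   t2   t3   t4   t5
   p0   0    4    0   -1   -4    2
   p1   3    0   -3    1    0    0
   p2   0    0    0    0    2    0
   p3   0   -2    0    0    1   -1
   p4   0    0    1    0    0    0
   p5  -1    0    0    0    0    0

Candidate y = [1, 1, 1, 2, 3, 3]; check y·C column-wise:
  col t0: 1·0 + 1·3 + 1·0 + 2·0 + 3·0 + 3·-1 = 0
  col t1: 1·4 + 1·0 + 1·0 + 2·-2 + 3·0 + 3·0 = 0
  col t2: 1·0 + 1·-3 + 1·0 + 2·0 + 3·1 + 3·0 = 0
  col t3: 1·-1 + 1·1 + 1·0 + 2·0 + 3·0 + 3·0 = 0
  col t4: 1·-4 + 1·0 + 1·2 + 2·1 + 3·0 + 3·0 = 0
  col t5: 1·2 + 1·0 + 1·0 + 2·-1 + 3·0 + 3·0 = 0

y = (p0:1, p1:1, p2:1, p3:2, p4:3, p5:3)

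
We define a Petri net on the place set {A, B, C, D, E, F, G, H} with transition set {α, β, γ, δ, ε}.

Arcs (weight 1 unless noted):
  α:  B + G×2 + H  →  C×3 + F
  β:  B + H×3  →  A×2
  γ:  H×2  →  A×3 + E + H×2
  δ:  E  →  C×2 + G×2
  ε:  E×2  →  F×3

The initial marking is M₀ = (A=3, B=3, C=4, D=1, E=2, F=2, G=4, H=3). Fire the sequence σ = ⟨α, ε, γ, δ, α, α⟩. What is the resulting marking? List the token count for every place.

step 1: fire α:  (A=3, B=3, C=4, D=1, E=2, F=2, G=4, H=3) → (A=3, B=2, C=7, D=1, E=2, F=3, G=2, H=2)
step 2: fire ε:  (A=3, B=2, C=7, D=1, E=2, F=3, G=2, H=2) → (A=3, B=2, C=7, D=1, E=0, F=6, G=2, H=2)
step 3: fire γ:  (A=3, B=2, C=7, D=1, E=0, F=6, G=2, H=2) → (A=6, B=2, C=7, D=1, E=1, F=6, G=2, H=2)
step 4: fire δ:  (A=6, B=2, C=7, D=1, E=1, F=6, G=2, H=2) → (A=6, B=2, C=9, D=1, E=0, F=6, G=4, H=2)
step 5: fire α:  (A=6, B=2, C=9, D=1, E=0, F=6, G=4, H=2) → (A=6, B=1, C=12, D=1, E=0, F=7, G=2, H=1)
step 6: fire α:  (A=6, B=1, C=12, D=1, E=0, F=7, G=2, H=1) → (A=6, B=0, C=15, D=1, E=0, F=8, G=0, H=0)

(A=6, B=0, C=15, D=1, E=0, F=8, G=0, H=0)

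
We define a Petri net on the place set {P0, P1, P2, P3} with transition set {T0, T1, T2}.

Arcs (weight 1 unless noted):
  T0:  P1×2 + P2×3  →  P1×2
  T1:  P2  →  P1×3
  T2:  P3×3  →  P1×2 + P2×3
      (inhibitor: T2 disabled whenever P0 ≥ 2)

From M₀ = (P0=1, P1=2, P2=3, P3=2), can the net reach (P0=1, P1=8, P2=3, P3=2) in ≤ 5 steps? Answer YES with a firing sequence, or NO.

depth 0: 1 marking
depth 1: 3 markings reached so far
depth 2: 4 markings reached so far
depth 3: 5 markings reached so far
depth 4: 5 markings reached so far
(frontier empty at depth 4; search complete)
target is not among the 5 markings reachable within 5 steps

NO — not reachable within 5 firings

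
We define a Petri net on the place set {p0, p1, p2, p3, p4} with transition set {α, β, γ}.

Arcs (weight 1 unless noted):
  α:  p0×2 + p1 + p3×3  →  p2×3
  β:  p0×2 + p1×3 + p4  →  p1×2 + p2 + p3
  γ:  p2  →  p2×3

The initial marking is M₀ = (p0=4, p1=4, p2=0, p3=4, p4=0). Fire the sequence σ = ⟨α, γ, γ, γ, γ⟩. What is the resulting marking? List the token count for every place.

step 1: fire α:  (p0=4, p1=4, p2=0, p3=4, p4=0) → (p0=2, p1=3, p2=3, p3=1, p4=0)
step 2: fire γ:  (p0=2, p1=3, p2=3, p3=1, p4=0) → (p0=2, p1=3, p2=5, p3=1, p4=0)
step 3: fire γ:  (p0=2, p1=3, p2=5, p3=1, p4=0) → (p0=2, p1=3, p2=7, p3=1, p4=0)
step 4: fire γ:  (p0=2, p1=3, p2=7, p3=1, p4=0) → (p0=2, p1=3, p2=9, p3=1, p4=0)
step 5: fire γ:  (p0=2, p1=3, p2=9, p3=1, p4=0) → (p0=2, p1=3, p2=11, p3=1, p4=0)

(p0=2, p1=3, p2=11, p3=1, p4=0)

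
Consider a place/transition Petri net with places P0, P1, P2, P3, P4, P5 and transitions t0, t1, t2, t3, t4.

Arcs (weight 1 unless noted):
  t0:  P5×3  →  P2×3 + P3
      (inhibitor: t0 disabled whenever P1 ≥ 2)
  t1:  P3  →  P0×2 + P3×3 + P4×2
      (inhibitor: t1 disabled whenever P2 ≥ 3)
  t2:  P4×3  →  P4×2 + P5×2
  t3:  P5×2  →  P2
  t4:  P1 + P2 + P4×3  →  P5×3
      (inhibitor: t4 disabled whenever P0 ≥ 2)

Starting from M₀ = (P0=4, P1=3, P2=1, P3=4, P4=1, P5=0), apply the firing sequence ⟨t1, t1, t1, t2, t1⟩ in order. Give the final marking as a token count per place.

step 1: fire t1:  (P0=4, P1=3, P2=1, P3=4, P4=1, P5=0) → (P0=6, P1=3, P2=1, P3=6, P4=3, P5=0)
step 2: fire t1:  (P0=6, P1=3, P2=1, P3=6, P4=3, P5=0) → (P0=8, P1=3, P2=1, P3=8, P4=5, P5=0)
step 3: fire t1:  (P0=8, P1=3, P2=1, P3=8, P4=5, P5=0) → (P0=10, P1=3, P2=1, P3=10, P4=7, P5=0)
step 4: fire t2:  (P0=10, P1=3, P2=1, P3=10, P4=7, P5=0) → (P0=10, P1=3, P2=1, P3=10, P4=6, P5=2)
step 5: fire t1:  (P0=10, P1=3, P2=1, P3=10, P4=6, P5=2) → (P0=12, P1=3, P2=1, P3=12, P4=8, P5=2)

(P0=12, P1=3, P2=1, P3=12, P4=8, P5=2)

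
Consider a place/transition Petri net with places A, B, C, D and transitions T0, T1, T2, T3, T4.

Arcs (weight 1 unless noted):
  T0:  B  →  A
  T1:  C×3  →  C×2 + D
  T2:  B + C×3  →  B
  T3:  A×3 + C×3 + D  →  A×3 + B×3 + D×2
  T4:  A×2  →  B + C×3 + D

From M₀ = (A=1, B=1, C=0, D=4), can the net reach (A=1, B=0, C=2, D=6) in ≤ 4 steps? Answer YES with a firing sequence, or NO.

YES — reachable via ⟨T0, T4, T0, T1⟩ (4 firings)

step 1: fire T0:  (A=1, B=1, C=0, D=4) → (A=2, B=0, C=0, D=4)
step 2: fire T4:  (A=2, B=0, C=0, D=4) → (A=0, B=1, C=3, D=5)
step 3: fire T0:  (A=0, B=1, C=3, D=5) → (A=1, B=0, C=3, D=5)
step 4: fire T1:  (A=1, B=0, C=3, D=5) → (A=1, B=0, C=2, D=6)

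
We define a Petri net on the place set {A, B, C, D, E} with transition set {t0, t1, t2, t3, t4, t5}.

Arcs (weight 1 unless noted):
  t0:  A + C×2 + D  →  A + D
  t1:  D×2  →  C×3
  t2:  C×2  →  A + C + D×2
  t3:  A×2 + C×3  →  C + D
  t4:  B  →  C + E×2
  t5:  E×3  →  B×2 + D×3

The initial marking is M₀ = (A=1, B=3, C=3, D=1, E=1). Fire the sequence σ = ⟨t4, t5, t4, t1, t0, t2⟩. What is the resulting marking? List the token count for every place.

(A=2, B=3, C=5, D=4, E=2)

step 1: fire t4:  (A=1, B=3, C=3, D=1, E=1) → (A=1, B=2, C=4, D=1, E=3)
step 2: fire t5:  (A=1, B=2, C=4, D=1, E=3) → (A=1, B=4, C=4, D=4, E=0)
step 3: fire t4:  (A=1, B=4, C=4, D=4, E=0) → (A=1, B=3, C=5, D=4, E=2)
step 4: fire t1:  (A=1, B=3, C=5, D=4, E=2) → (A=1, B=3, C=8, D=2, E=2)
step 5: fire t0:  (A=1, B=3, C=8, D=2, E=2) → (A=1, B=3, C=6, D=2, E=2)
step 6: fire t2:  (A=1, B=3, C=6, D=2, E=2) → (A=2, B=3, C=5, D=4, E=2)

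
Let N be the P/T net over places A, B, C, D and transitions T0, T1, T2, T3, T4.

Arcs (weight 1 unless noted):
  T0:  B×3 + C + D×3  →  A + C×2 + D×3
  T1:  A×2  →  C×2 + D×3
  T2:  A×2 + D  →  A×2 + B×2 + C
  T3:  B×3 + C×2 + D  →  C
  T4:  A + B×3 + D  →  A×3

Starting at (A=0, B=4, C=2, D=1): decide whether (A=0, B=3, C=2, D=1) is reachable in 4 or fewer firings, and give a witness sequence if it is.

depth 0: 1 marking
depth 1: 2 markings reached so far
depth 2: 2 markings reached so far
(frontier empty at depth 2; search complete)
target is not among the 2 markings reachable within 4 steps

NO — not reachable within 4 firings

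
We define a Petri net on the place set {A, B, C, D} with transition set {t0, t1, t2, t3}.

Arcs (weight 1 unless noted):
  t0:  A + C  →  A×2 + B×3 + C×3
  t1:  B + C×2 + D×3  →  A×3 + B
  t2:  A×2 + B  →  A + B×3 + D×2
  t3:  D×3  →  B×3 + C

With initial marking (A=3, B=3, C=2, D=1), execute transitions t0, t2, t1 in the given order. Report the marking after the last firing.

step 1: fire t0:  (A=3, B=3, C=2, D=1) → (A=4, B=6, C=4, D=1)
step 2: fire t2:  (A=4, B=6, C=4, D=1) → (A=3, B=8, C=4, D=3)
step 3: fire t1:  (A=3, B=8, C=4, D=3) → (A=6, B=8, C=2, D=0)

(A=6, B=8, C=2, D=0)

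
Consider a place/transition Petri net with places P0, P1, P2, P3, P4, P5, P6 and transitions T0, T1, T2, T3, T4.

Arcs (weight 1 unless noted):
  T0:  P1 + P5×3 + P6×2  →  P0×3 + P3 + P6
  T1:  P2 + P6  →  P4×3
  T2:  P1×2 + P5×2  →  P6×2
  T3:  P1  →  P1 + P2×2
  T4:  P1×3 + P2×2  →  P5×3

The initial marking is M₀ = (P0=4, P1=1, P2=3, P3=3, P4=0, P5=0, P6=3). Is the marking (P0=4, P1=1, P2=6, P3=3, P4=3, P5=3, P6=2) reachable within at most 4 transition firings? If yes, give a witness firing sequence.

NO — not reachable within 4 firings

depth 0: 1 marking
depth 1: 3 markings reached so far
depth 2: 6 markings reached so far
depth 3: 10 markings reached so far
depth 4: 14 markings reached so far
target is not among the 14 markings reachable within 4 steps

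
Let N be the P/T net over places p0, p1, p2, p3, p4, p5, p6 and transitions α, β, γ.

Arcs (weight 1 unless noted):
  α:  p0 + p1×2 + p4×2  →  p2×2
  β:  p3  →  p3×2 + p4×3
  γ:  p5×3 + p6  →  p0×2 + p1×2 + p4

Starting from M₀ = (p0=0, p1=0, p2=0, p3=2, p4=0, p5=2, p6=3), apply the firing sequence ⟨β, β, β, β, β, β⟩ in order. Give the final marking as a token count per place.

step 1: fire β:  (p0=0, p1=0, p2=0, p3=2, p4=0, p5=2, p6=3) → (p0=0, p1=0, p2=0, p3=3, p4=3, p5=2, p6=3)
step 2: fire β:  (p0=0, p1=0, p2=0, p3=3, p4=3, p5=2, p6=3) → (p0=0, p1=0, p2=0, p3=4, p4=6, p5=2, p6=3)
step 3: fire β:  (p0=0, p1=0, p2=0, p3=4, p4=6, p5=2, p6=3) → (p0=0, p1=0, p2=0, p3=5, p4=9, p5=2, p6=3)
step 4: fire β:  (p0=0, p1=0, p2=0, p3=5, p4=9, p5=2, p6=3) → (p0=0, p1=0, p2=0, p3=6, p4=12, p5=2, p6=3)
step 5: fire β:  (p0=0, p1=0, p2=0, p3=6, p4=12, p5=2, p6=3) → (p0=0, p1=0, p2=0, p3=7, p4=15, p5=2, p6=3)
step 6: fire β:  (p0=0, p1=0, p2=0, p3=7, p4=15, p5=2, p6=3) → (p0=0, p1=0, p2=0, p3=8, p4=18, p5=2, p6=3)

(p0=0, p1=0, p2=0, p3=8, p4=18, p5=2, p6=3)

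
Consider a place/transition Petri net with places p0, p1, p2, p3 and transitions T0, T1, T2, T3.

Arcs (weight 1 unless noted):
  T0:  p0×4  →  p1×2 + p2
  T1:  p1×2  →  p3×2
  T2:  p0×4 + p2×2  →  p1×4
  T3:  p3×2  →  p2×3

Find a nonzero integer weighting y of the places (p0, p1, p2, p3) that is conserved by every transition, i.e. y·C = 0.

Incidence matrix C (rows=places, cols=transitions):
       T0   T1   T2   T3
   p0  -4    0   -4    0
   p1   2   -2    4    0
   p2   1    0   -2    3
   p3   0    2    0   -2

Candidate y = [2, 3, 2, 3]; check y·C column-wise:
  col T0: 2·-4 + 3·2 + 2·1 + 3·0 = 0
  col T1: 2·0 + 3·-2 + 2·0 + 3·2 = 0
  col T2: 2·-4 + 3·4 + 2·-2 + 3·0 = 0
  col T3: 2·0 + 3·0 + 2·3 + 3·-2 = 0

y = (p0:2, p1:3, p2:2, p3:3)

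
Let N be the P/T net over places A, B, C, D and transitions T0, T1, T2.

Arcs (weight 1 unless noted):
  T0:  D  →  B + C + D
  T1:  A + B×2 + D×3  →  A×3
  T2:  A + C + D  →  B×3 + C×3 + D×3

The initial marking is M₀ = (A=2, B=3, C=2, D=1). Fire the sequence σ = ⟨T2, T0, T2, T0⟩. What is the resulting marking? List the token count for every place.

step 1: fire T2:  (A=2, B=3, C=2, D=1) → (A=1, B=6, C=4, D=3)
step 2: fire T0:  (A=1, B=6, C=4, D=3) → (A=1, B=7, C=5, D=3)
step 3: fire T2:  (A=1, B=7, C=5, D=3) → (A=0, B=10, C=7, D=5)
step 4: fire T0:  (A=0, B=10, C=7, D=5) → (A=0, B=11, C=8, D=5)

(A=0, B=11, C=8, D=5)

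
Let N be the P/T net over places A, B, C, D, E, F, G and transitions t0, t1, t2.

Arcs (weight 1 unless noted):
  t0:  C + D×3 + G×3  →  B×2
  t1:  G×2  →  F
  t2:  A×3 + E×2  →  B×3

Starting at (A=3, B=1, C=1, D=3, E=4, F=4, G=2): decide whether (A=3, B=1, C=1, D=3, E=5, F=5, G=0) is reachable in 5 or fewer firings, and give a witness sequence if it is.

depth 0: 1 marking
depth 1: 3 markings reached so far
depth 2: 4 markings reached so far
depth 3: 4 markings reached so far
(frontier empty at depth 3; search complete)
target is not among the 4 markings reachable within 5 steps

NO — not reachable within 5 firings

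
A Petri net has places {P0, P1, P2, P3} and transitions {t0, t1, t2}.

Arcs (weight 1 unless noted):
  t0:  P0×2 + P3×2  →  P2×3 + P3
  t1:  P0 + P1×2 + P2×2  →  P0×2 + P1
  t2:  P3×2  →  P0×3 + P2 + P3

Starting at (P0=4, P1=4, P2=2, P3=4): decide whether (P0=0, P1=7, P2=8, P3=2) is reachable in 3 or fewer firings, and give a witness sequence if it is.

depth 0: 1 marking
depth 1: 4 markings reached so far
depth 2: 9 markings reached so far
depth 3: 16 markings reached so far
target is not among the 16 markings reachable within 3 steps

NO — not reachable within 3 firings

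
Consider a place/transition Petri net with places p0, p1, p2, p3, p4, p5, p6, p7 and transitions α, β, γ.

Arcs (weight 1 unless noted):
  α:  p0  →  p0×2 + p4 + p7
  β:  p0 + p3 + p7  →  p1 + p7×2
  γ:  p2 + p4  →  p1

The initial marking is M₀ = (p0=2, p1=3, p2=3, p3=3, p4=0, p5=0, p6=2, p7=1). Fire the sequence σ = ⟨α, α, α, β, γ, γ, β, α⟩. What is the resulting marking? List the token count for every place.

step 1: fire α:  (p0=2, p1=3, p2=3, p3=3, p4=0, p5=0, p6=2, p7=1) → (p0=3, p1=3, p2=3, p3=3, p4=1, p5=0, p6=2, p7=2)
step 2: fire α:  (p0=3, p1=3, p2=3, p3=3, p4=1, p5=0, p6=2, p7=2) → (p0=4, p1=3, p2=3, p3=3, p4=2, p5=0, p6=2, p7=3)
step 3: fire α:  (p0=4, p1=3, p2=3, p3=3, p4=2, p5=0, p6=2, p7=3) → (p0=5, p1=3, p2=3, p3=3, p4=3, p5=0, p6=2, p7=4)
step 4: fire β:  (p0=5, p1=3, p2=3, p3=3, p4=3, p5=0, p6=2, p7=4) → (p0=4, p1=4, p2=3, p3=2, p4=3, p5=0, p6=2, p7=5)
step 5: fire γ:  (p0=4, p1=4, p2=3, p3=2, p4=3, p5=0, p6=2, p7=5) → (p0=4, p1=5, p2=2, p3=2, p4=2, p5=0, p6=2, p7=5)
step 6: fire γ:  (p0=4, p1=5, p2=2, p3=2, p4=2, p5=0, p6=2, p7=5) → (p0=4, p1=6, p2=1, p3=2, p4=1, p5=0, p6=2, p7=5)
step 7: fire β:  (p0=4, p1=6, p2=1, p3=2, p4=1, p5=0, p6=2, p7=5) → (p0=3, p1=7, p2=1, p3=1, p4=1, p5=0, p6=2, p7=6)
step 8: fire α:  (p0=3, p1=7, p2=1, p3=1, p4=1, p5=0, p6=2, p7=6) → (p0=4, p1=7, p2=1, p3=1, p4=2, p5=0, p6=2, p7=7)

(p0=4, p1=7, p2=1, p3=1, p4=2, p5=0, p6=2, p7=7)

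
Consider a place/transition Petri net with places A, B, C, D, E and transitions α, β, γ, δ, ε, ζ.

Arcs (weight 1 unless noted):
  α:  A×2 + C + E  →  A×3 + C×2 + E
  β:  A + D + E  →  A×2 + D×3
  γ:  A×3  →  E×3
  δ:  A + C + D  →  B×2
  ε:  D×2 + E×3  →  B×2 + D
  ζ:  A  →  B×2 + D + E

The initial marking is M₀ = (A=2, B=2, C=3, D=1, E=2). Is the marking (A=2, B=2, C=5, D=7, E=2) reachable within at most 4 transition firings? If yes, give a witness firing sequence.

NO — not reachable within 4 firings

depth 0: 1 marking
depth 1: 5 markings reached so far
depth 2: 17 markings reached so far
depth 3: 38 markings reached so far
depth 4: 79 markings reached so far
target is not among the 79 markings reachable within 4 steps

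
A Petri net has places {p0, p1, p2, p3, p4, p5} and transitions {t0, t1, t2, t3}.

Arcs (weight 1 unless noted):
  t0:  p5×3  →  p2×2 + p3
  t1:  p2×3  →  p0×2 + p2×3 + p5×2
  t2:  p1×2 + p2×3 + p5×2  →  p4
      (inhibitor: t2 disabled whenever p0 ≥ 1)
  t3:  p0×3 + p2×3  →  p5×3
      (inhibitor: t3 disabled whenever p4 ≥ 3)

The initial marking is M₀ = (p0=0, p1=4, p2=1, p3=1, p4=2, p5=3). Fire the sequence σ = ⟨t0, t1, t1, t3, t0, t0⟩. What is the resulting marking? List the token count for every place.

(p0=1, p1=4, p2=4, p3=4, p4=2, p5=1)

step 1: fire t0:  (p0=0, p1=4, p2=1, p3=1, p4=2, p5=3) → (p0=0, p1=4, p2=3, p3=2, p4=2, p5=0)
step 2: fire t1:  (p0=0, p1=4, p2=3, p3=2, p4=2, p5=0) → (p0=2, p1=4, p2=3, p3=2, p4=2, p5=2)
step 3: fire t1:  (p0=2, p1=4, p2=3, p3=2, p4=2, p5=2) → (p0=4, p1=4, p2=3, p3=2, p4=2, p5=4)
step 4: fire t3:  (p0=4, p1=4, p2=3, p3=2, p4=2, p5=4) → (p0=1, p1=4, p2=0, p3=2, p4=2, p5=7)
step 5: fire t0:  (p0=1, p1=4, p2=0, p3=2, p4=2, p5=7) → (p0=1, p1=4, p2=2, p3=3, p4=2, p5=4)
step 6: fire t0:  (p0=1, p1=4, p2=2, p3=3, p4=2, p5=4) → (p0=1, p1=4, p2=4, p3=4, p4=2, p5=1)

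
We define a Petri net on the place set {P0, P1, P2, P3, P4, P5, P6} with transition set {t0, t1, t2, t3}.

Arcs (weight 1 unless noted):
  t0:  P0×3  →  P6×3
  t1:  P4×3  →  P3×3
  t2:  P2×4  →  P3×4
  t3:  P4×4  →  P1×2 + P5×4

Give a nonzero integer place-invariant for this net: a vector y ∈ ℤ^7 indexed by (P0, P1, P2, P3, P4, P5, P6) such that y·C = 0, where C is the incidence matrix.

Incidence matrix C (rows=places, cols=transitions):
       t0   t1   t2   t3
   P0  -3    0    0    0
   P1   0    0    0    2
   P2   0    0   -4    0
   P3   0    3    4    0
   P4   0   -3    0   -4
   P5   0    0    0    4
   P6   3    0    0    0

Candidate y = [0, 2, 1, 1, 1, 0, 0]; check y·C column-wise:
  col t0: 0·-3 + 2·0 + 1·0 + 1·0 + 1·0 + 0·3 = 0
  col t1: 2·0 + 1·0 + 1·3 + 1·-3 = 0
  col t2: 2·0 + 1·-4 + 1·4 + 1·0 = 0
  col t3: 2·2 + 1·0 + 1·0 + 1·-4 + 0·4 = 0

y = (P0:0, P1:2, P2:1, P3:1, P4:1, P5:0, P6:0)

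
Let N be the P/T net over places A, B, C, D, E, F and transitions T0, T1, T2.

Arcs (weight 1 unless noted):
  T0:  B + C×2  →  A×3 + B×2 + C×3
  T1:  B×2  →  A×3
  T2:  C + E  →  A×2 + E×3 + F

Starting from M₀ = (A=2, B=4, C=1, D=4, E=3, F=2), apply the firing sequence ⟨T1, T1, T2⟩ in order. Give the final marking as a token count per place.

step 1: fire T1:  (A=2, B=4, C=1, D=4, E=3, F=2) → (A=5, B=2, C=1, D=4, E=3, F=2)
step 2: fire T1:  (A=5, B=2, C=1, D=4, E=3, F=2) → (A=8, B=0, C=1, D=4, E=3, F=2)
step 3: fire T2:  (A=8, B=0, C=1, D=4, E=3, F=2) → (A=10, B=0, C=0, D=4, E=5, F=3)

(A=10, B=0, C=0, D=4, E=5, F=3)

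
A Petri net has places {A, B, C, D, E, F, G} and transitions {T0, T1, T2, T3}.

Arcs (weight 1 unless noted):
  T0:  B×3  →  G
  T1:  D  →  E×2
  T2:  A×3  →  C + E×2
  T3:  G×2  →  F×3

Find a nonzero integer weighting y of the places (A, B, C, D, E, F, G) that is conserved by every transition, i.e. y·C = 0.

Incidence matrix C (rows=places, cols=transitions):
       T0   T1   T2   T3
    A   0    0   -3    0
    B  -3    0    0    0
    C   0    0    1    0
    D   0   -1    0    0
    E   0    2    2    0
    F   0    0    0    3
    G   1    0    0   -2

Candidate y = [1, 0, 3, 0, 0, 0, 0]; check y·C column-wise:
  col T0: 1·0 + 0·-3 + 3·0 + 0·1 = 0
  col T1: 1·0 + 3·0 + 0·-1 + 0·2 = 0
  col T2: 1·-3 + 3·1 + 0·2 = 0
  col T3: 1·0 + 3·0 + 0·3 + 0·-2 = 0

y = (A:1, B:0, C:3, D:0, E:0, F:0, G:0)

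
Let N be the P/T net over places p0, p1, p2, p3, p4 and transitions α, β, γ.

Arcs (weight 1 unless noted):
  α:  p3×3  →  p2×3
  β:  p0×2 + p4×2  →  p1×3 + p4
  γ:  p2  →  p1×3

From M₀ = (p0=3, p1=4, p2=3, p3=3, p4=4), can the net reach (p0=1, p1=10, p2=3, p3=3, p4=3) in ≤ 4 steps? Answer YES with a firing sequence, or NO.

NO — not reachable within 4 firings

depth 0: 1 marking
depth 1: 4 markings reached so far
depth 2: 8 markings reached so far
depth 3: 12 markings reached so far
depth 4: 15 markings reached so far
target is not among the 15 markings reachable within 4 steps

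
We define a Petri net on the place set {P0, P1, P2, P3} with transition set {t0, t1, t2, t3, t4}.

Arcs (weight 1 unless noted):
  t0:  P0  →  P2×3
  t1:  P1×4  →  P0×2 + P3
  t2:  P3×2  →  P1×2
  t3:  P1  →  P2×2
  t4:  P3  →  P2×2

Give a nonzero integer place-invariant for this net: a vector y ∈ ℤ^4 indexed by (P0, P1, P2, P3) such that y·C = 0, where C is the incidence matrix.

y = (P0:3, P1:2, P2:1, P3:2)

Incidence matrix C (rows=places, cols=transitions):
       t0   t1   t2   t3   t4
   P0  -1    2    0    0    0
   P1   0   -4    2   -1    0
   P2   3    0    0    2    2
   P3   0    1   -2    0   -1

Candidate y = [3, 2, 1, 2]; check y·C column-wise:
  col t0: 3·-1 + 2·0 + 1·3 + 2·0 = 0
  col t1: 3·2 + 2·-4 + 1·0 + 2·1 = 0
  col t2: 3·0 + 2·2 + 1·0 + 2·-2 = 0
  col t3: 3·0 + 2·-1 + 1·2 + 2·0 = 0
  col t4: 3·0 + 2·0 + 1·2 + 2·-1 = 0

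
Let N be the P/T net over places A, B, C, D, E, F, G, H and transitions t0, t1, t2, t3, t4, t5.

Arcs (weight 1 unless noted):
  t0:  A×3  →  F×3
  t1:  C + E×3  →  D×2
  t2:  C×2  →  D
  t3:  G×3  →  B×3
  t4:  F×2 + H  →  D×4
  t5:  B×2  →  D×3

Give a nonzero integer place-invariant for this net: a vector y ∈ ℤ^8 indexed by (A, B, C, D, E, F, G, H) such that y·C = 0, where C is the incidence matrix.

y = (A:4, B:3, C:1, D:2, E:1, F:4, G:3, H:0)

Incidence matrix C (rows=places, cols=transitions):
       t0   t1   t2   t3   t4   t5
    A  -3    0    0    0    0    0
    B   0    0    0    3    0   -2
    C   0   -1   -2    0    0    0
    D   0    2    1    0    4    3
    E   0   -3    0    0    0    0
    F   3    0    0    0   -2    0
    G   0    0    0   -3    0    0
    H   0    0    0    0   -1    0

Candidate y = [4, 3, 1, 2, 1, 4, 3, 0]; check y·C column-wise:
  col t0: 4·-3 + 3·0 + 1·0 + 2·0 + 1·0 + 4·3 + 3·0 = 0
  col t1: 4·0 + 3·0 + 1·-1 + 2·2 + 1·-3 + 4·0 + 3·0 = 0
  col t2: 4·0 + 3·0 + 1·-2 + 2·1 + 1·0 + 4·0 + 3·0 = 0
  col t3: 4·0 + 3·3 + 1·0 + 2·0 + 1·0 + 4·0 + 3·-3 = 0
  col t4: 4·0 + 3·0 + 1·0 + 2·4 + 1·0 + 4·-2 + 3·0 + 0·-1 = 0
  col t5: 4·0 + 3·-2 + 1·0 + 2·3 + 1·0 + 4·0 + 3·0 = 0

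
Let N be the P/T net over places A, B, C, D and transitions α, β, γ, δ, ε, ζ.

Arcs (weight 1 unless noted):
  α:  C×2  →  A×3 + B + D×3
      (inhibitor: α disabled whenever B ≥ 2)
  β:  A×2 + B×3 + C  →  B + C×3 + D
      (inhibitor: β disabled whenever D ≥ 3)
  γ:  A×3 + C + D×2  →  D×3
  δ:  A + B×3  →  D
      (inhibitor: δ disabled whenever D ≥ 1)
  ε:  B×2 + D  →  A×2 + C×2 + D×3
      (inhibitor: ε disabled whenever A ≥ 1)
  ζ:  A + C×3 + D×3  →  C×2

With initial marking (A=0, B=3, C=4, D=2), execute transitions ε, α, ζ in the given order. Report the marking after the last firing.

(A=4, B=2, C=3, D=4)

step 1: fire ε:  (A=0, B=3, C=4, D=2) → (A=2, B=1, C=6, D=4)
step 2: fire α:  (A=2, B=1, C=6, D=4) → (A=5, B=2, C=4, D=7)
step 3: fire ζ:  (A=5, B=2, C=4, D=7) → (A=4, B=2, C=3, D=4)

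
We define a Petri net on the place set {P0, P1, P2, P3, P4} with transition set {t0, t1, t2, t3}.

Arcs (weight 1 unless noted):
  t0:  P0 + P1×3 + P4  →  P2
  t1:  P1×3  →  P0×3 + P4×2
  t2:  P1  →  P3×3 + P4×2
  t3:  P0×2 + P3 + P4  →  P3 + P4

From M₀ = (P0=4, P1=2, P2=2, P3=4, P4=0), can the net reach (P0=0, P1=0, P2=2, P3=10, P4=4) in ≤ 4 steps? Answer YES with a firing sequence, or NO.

step 1: fire t2:  (P0=4, P1=2, P2=2, P3=4, P4=0) → (P0=4, P1=1, P2=2, P3=7, P4=2)
step 2: fire t2:  (P0=4, P1=1, P2=2, P3=7, P4=2) → (P0=4, P1=0, P2=2, P3=10, P4=4)
step 3: fire t3:  (P0=4, P1=0, P2=2, P3=10, P4=4) → (P0=2, P1=0, P2=2, P3=10, P4=4)
step 4: fire t3:  (P0=2, P1=0, P2=2, P3=10, P4=4) → (P0=0, P1=0, P2=2, P3=10, P4=4)

YES — reachable via ⟨t2, t2, t3, t3⟩ (4 firings)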